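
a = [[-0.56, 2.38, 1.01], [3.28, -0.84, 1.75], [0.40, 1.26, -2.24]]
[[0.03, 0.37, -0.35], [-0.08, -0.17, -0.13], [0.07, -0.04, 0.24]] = a@[[-0.01, -0.06, 0.02],  [0.02, 0.11, -0.08],  [-0.02, 0.07, -0.15]]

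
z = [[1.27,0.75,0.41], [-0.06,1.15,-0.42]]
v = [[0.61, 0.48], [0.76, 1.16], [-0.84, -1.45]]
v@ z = [[0.75, 1.01, 0.05],[0.9, 1.90, -0.18],[-0.98, -2.30, 0.26]]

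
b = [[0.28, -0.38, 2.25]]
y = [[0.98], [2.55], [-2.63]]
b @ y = [[-6.61]]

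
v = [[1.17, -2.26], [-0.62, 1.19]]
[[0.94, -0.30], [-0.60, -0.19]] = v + [[-0.23, 1.96], [0.02, -1.38]]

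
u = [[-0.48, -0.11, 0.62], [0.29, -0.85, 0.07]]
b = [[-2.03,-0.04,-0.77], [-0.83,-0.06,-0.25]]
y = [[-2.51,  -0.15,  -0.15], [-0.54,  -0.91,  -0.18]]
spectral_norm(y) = 2.60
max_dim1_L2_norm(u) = 0.9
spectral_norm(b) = 2.34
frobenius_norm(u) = 1.20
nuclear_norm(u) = 1.69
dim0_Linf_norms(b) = [2.03, 0.06, 0.77]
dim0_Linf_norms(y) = [2.51, 0.91, 0.18]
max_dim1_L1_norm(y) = 2.81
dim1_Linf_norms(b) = [2.03, 0.83]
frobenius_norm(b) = 2.34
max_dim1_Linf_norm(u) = 0.85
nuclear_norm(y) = 3.46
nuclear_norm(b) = 2.41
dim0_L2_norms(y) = [2.57, 0.92, 0.23]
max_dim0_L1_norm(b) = 2.86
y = b + u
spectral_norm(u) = 0.90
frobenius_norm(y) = 2.74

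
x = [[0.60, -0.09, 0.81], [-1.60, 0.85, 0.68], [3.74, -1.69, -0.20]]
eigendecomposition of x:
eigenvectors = [[-0.48, 0.40, 0.4], [0.13, 0.64, 0.90], [-0.87, -0.65, -0.19]]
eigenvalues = [2.11, -0.86, -0.0]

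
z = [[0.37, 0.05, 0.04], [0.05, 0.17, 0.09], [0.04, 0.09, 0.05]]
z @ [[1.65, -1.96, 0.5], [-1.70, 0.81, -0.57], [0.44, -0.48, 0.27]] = [[0.54, -0.7, 0.17], [-0.17, -0.0, -0.05], [-0.06, -0.03, -0.02]]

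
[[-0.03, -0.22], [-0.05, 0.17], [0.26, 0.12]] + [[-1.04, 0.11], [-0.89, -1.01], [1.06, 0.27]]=[[-1.07, -0.11], [-0.94, -0.84], [1.32, 0.39]]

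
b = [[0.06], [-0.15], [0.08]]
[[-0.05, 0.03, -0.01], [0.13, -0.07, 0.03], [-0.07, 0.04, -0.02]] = b @ [[-0.88, 0.49, -0.20]]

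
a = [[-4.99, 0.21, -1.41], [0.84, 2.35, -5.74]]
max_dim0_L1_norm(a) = 7.15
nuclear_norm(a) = 11.42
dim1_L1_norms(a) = [6.61, 8.93]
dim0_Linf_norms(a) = [4.99, 2.35, 5.74]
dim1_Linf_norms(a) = [4.99, 5.74]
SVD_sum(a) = [[-0.22, 0.70, -1.81],  [-0.69, 2.19, -5.61]] + [[-4.77, -0.49, 0.40], [1.53, 0.16, -0.13]]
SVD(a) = [[0.31, 0.95], [0.95, -0.31]] @ diag([6.3710415927093775, 5.0515174971455]) @ [[-0.11,0.36,-0.93],[-0.99,-0.10,0.08]]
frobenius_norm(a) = 8.13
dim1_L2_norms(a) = [5.19, 6.26]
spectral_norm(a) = 6.37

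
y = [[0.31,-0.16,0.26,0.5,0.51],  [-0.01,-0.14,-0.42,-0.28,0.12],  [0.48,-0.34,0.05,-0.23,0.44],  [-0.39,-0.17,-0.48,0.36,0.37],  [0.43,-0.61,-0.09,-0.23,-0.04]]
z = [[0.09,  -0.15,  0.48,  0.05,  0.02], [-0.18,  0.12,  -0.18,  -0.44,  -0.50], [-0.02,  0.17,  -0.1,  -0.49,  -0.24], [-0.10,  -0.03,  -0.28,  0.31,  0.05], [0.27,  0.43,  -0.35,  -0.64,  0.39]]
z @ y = [[0.25,-0.18,0.08,-0.01,0.26], [-0.19,0.45,0.15,-0.13,-0.3], [0.03,0.24,0.18,-0.16,-0.21], [-0.26,0.03,-0.18,0.12,-0.07], [0.33,-0.11,0.14,-0.22,-0.22]]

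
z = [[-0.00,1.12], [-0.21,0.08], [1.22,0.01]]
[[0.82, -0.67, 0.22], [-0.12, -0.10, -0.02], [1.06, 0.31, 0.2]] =z @[[0.86, 0.26, 0.16], [0.73, -0.6, 0.2]]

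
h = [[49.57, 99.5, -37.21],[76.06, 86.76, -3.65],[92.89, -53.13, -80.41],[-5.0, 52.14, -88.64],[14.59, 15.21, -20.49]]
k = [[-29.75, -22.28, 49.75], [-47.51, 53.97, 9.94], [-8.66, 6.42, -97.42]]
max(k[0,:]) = 49.75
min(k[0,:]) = -29.75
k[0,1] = -22.28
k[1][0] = -47.51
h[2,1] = -53.13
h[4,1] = 15.21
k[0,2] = 49.75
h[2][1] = -53.13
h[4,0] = 14.59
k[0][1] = -22.28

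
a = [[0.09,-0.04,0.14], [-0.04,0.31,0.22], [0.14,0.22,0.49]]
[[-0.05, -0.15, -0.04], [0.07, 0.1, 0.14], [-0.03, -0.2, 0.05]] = a @ [[-0.60, 0.36, 0.32], [0.09, 1.05, 0.71], [0.08, -0.98, -0.31]]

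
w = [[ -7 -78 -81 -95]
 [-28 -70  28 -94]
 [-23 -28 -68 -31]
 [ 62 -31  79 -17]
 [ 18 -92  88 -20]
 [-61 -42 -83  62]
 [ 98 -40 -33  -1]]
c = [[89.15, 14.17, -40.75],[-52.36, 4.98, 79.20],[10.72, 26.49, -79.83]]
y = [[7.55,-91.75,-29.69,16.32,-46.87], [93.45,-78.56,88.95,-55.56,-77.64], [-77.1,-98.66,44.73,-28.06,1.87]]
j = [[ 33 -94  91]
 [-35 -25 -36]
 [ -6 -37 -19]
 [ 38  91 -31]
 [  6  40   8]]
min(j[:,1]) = -94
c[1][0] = -52.36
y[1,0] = 93.45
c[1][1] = 4.98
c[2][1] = 26.49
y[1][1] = -78.56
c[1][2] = 79.2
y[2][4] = 1.87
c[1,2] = 79.2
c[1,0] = -52.36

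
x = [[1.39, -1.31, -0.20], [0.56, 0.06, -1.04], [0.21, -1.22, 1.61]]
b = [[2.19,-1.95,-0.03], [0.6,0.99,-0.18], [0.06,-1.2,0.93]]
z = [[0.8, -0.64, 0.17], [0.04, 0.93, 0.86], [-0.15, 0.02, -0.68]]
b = x + z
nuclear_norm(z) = 2.75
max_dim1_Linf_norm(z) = 0.93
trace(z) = 1.05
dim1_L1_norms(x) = [2.9, 1.66, 3.04]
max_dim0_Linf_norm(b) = 2.19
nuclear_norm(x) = 4.27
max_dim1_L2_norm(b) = 2.93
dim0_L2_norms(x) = [1.51, 1.79, 1.93]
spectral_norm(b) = 3.09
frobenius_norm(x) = 3.04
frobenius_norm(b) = 3.50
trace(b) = 4.11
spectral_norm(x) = 2.37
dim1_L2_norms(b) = [2.93, 1.17, 1.52]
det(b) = 2.68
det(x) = -0.02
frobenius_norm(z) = 1.78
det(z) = -0.43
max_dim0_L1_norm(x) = 2.85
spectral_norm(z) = 1.40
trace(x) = 3.06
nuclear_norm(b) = 5.20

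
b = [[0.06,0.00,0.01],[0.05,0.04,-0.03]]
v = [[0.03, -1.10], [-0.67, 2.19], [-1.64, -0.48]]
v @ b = [[-0.05, -0.04, 0.03], [0.07, 0.09, -0.07], [-0.12, -0.02, -0.0]]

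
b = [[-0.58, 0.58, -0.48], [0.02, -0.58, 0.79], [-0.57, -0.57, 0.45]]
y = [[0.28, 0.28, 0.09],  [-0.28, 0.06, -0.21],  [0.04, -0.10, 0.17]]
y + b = [[-0.3,0.86,-0.39], [-0.26,-0.52,0.58], [-0.53,-0.67,0.62]]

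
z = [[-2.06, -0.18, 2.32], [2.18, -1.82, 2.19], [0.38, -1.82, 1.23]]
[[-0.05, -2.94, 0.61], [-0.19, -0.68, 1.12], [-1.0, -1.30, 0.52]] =z @[[0.29, 0.68, 0.13], [0.81, 0.43, -0.00], [0.30, -0.63, 0.38]]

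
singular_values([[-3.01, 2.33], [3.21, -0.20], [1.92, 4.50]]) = [5.1, 4.77]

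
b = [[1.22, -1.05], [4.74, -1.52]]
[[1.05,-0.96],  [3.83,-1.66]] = b @ [[0.78, -0.09], [-0.09, 0.81]]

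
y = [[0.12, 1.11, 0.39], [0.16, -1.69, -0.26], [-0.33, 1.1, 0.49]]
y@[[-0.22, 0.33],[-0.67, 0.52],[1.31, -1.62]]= [[-0.26, -0.01], [0.76, -0.4], [-0.02, -0.33]]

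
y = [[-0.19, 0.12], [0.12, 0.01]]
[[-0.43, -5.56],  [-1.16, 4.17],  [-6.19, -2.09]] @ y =[[-0.59, -0.11], [0.72, -0.1], [0.93, -0.76]]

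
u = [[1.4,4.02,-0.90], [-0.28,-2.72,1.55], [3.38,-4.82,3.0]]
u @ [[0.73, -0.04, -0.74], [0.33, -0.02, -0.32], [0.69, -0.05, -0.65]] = [[1.73, -0.09, -1.74], [-0.03, -0.01, 0.07], [2.95, -0.19, -2.91]]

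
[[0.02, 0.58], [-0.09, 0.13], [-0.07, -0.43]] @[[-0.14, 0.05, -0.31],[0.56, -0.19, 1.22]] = [[0.32, -0.11, 0.7], [0.09, -0.03, 0.19], [-0.23, 0.08, -0.5]]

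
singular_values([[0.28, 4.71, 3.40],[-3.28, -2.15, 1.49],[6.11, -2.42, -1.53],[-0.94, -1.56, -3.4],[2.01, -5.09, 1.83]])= [8.77, 6.46, 5.14]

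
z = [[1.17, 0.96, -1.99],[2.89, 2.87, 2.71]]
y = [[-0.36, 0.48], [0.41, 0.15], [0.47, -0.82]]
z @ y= [[-0.96, 2.34], [1.41, -0.4]]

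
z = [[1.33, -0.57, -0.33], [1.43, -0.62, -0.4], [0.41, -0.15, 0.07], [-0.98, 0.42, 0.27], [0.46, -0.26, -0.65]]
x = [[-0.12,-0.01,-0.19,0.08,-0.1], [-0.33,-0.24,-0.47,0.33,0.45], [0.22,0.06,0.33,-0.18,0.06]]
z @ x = [[-0.04, 0.1, -0.09, -0.02, -0.41], [-0.05, 0.11, -0.11, -0.02, -0.45], [0.02, 0.04, 0.02, -0.03, -0.10], [0.04, -0.07, 0.08, 0.01, 0.30], [-0.11, 0.02, -0.18, 0.07, -0.2]]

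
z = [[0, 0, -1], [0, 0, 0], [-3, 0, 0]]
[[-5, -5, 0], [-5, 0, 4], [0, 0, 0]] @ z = [[0, 0, 5], [-12, 0, 5], [0, 0, 0]]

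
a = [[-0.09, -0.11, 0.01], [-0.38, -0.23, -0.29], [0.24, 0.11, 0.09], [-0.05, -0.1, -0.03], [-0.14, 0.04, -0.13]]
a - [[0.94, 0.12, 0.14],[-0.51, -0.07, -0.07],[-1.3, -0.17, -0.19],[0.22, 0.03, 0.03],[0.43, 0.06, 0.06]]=[[-1.03, -0.23, -0.13], [0.13, -0.16, -0.22], [1.54, 0.28, 0.28], [-0.27, -0.13, -0.06], [-0.57, -0.02, -0.19]]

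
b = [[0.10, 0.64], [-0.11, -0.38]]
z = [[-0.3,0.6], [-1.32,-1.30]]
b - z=[[0.4, 0.04], [1.21, 0.92]]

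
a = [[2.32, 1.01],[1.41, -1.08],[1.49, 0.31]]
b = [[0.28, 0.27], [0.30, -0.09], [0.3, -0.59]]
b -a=[[-2.04, -0.74], [-1.11, 0.99], [-1.19, -0.90]]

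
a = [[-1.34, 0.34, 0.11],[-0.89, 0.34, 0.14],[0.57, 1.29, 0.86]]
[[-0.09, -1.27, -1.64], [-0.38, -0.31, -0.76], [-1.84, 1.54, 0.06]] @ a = [[0.32, -2.58, -1.60], [0.35, -1.22, -0.74], [1.13, -0.02, 0.06]]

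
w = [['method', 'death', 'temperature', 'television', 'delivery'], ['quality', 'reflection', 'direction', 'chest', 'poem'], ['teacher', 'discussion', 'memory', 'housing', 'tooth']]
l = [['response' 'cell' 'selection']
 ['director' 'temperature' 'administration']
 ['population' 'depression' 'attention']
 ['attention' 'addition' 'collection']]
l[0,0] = 'response'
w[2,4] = 'tooth'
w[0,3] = 'television'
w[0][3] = 'television'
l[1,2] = 'administration'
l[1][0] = 'director'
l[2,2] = 'attention'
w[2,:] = ['teacher', 'discussion', 'memory', 'housing', 'tooth']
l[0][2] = 'selection'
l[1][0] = 'director'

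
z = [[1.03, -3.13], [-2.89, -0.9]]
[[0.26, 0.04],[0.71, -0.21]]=z @ [[-0.20, 0.07], [-0.15, 0.01]]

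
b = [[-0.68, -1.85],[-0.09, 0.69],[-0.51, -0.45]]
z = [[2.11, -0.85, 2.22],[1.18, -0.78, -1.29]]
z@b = [[-2.49, -5.49],[-0.07, -2.14]]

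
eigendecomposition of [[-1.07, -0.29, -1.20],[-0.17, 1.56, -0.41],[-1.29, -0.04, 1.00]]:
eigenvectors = [[-0.90+0.00j,-0.07+0.20j,(-0.07-0.2j)], [(-0.1+0j),0.87+0.00j,(0.87-0j)], [(-0.43+0j),-0.03-0.44j,(-0.03+0.44j)]]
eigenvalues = [(-1.68+0j), (1.59+0.17j), (1.59-0.17j)]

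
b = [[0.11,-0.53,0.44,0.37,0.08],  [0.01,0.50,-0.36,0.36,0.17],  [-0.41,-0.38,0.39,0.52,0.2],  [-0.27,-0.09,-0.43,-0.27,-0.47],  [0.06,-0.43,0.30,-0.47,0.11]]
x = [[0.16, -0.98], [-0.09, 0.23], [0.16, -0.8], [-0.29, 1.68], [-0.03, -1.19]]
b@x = [[0.03, -0.06],  [-0.21, 0.80],  [-0.13, 0.64],  [-0.01, 0.69],  [0.23, -1.32]]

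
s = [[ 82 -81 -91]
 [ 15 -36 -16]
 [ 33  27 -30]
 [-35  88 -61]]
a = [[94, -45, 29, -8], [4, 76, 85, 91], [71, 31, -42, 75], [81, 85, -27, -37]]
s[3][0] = -35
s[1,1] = -36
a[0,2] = 29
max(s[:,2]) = -16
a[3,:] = [81, 85, -27, -37]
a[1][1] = 76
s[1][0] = 15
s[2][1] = 27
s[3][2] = -61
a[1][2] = 85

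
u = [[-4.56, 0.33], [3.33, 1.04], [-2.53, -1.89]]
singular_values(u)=[6.29, 1.86]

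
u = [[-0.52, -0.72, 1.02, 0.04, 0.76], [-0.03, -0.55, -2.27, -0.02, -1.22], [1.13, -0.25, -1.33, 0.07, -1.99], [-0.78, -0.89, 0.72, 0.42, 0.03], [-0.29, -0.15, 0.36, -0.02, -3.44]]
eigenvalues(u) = [(-3+0j), (-1.86+0.49j), (-1.86-0.49j), (0.93+0j), (0.37+0j)]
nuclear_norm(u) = 9.77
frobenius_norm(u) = 5.53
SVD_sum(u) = [[-0.16, 0.06, 0.47, 0.01, 1.02], [0.28, -0.10, -0.84, -0.01, -1.85], [0.35, -0.13, -1.03, -0.02, -2.25], [-0.05, 0.02, 0.16, 0.00, 0.35], [0.40, -0.15, -1.20, -0.02, -2.63]] + [[-0.26, -0.09, 0.66, 0.04, -0.33], [0.43, 0.15, -1.08, -0.07, 0.55], [0.2, 0.07, -0.50, -0.03, 0.26], [-0.32, -0.12, 0.81, 0.05, -0.41], [-0.62, -0.22, 1.56, 0.10, -0.79]] + [[-0.34, -0.46, -0.18, 0.10, 0.05], [-0.55, -0.74, -0.29, 0.17, 0.09], [0.12, 0.16, 0.06, -0.04, -0.02], [-0.54, -0.73, -0.28, 0.16, 0.09], [0.08, 0.11, 0.04, -0.02, -0.01]] + [[0.22, -0.17, 0.07, 0.07, 0.01], [-0.20, 0.15, -0.06, -0.06, -0.01], [0.47, -0.36, 0.14, 0.14, 0.03], [0.14, -0.11, 0.04, 0.04, 0.01], [-0.15, 0.12, -0.05, -0.05, -0.01]] + [[0.01, -0.05, 0.01, -0.18, 0.00], [0.00, -0.01, 0.0, -0.04, 0.00], [-0.00, 0.0, -0.0, 0.01, -0.00], [-0.01, 0.05, -0.01, 0.16, -0.00], [0.0, -0.01, 0.00, -0.03, 0.00]]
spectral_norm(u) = 4.52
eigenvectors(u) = [[(0.14+0j), (0.02+0.15j), (0.02-0.15j), (0.51+0j), -0.12+0.00j], [(-0.72+0j), (0.83+0j), 0.83-0.00j, (-0.53+0j), 0.13+0.00j], [(-0.6+0j), 0.47-0.15j, 0.47+0.15j, (0.33+0j), (-0.05+0j)], [(-0.03+0j), 0.15+0.13j, 0.15-0.13j, (0.6+0j), (0.98+0j)], [-0.33+0.00j, 0.00-0.06j, 0.00+0.06j, 0.01+0.00j, (-0.01+0j)]]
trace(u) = -5.42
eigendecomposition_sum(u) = [[(0.35-0j), 0.17-0.00j, (-0.34+0j), (0.01-0j), 1.64-0.00j], [(-1.81+0j), (-0.9+0j), (1.74-0j), -0.07+0.00j, (-8.43+0j)], [-1.51+0.00j, (-0.75+0j), (1.45-0j), (-0.06+0j), (-7.01+0j)], [-0.07+0.00j, (-0.03+0j), (0.06-0j), -0.00+0.00j, -0.31+0.00j], [-0.84+0.00j, -0.41+0.00j, 0.80-0.00j, -0.03+0.00j, -3.89+0.00j]] + [[-0.60+0.29j,(-0.32+0.05j),0.47-0.40j,-0.01+0.01j,(-0.41+0.73j)], [(1.06+3.42j),0.04+1.73j,-1.79-2.80j,0.05+0.08j,3.57+2.73j], [(1.22+1.77j),(0.33+0.98j),-1.52-1.28j,0.04+0.03j,2.53+0.93j], [(-0.35+0.8j),(-0.27+0.33j),(0.12-0.8j),(-0+0.02j),0.22+1.07j], [0.27-0.07j,0.13+0.00j,-0.22+0.13j,(0.01-0j),(0.23-0.27j)]] + [[-0.60-0.29j, -0.32-0.05j, (0.47+0.4j), (-0.01-0.01j), -0.41-0.73j], [1.06-3.42j, 0.04-1.73j, (-1.79+2.8j), (0.05-0.08j), (3.57-2.73j)], [(1.22-1.77j), (0.33-0.98j), -1.52+1.28j, (0.04-0.03j), 2.53-0.93j], [(-0.35-0.8j), -0.27-0.33j, (0.12+0.8j), -0.00-0.02j, 0.22-1.07j], [0.27+0.07j, (0.13-0j), (-0.22-0.13j), (0.01+0j), (0.23+0.27j)]] + [[0.29-0.00j, -0.26+0.00j, (0.41+0j), (0.09-0j), -0.06-0.00j], [-0.30+0.00j, 0.27-0.00j, (-0.42-0j), (-0.1+0j), 0.07+0.00j], [0.18-0.00j, -0.17+0.00j, 0.26+0.00j, 0.06-0.00j, (-0.04-0j)], [0.34-0.00j, -0.30+0.00j, 0.48+0.00j, (0.11-0j), -0.07-0.00j], [-0j, (-0+0j), 0.01+0.00j, -0j, -0.00-0.00j]] + [[0.04+0.00j, -0j, 0.01+0.00j, -0.04-0.00j, 0.00-0.00j], [-0.04-0.00j, -0.00+0.00j, -0.01-0.00j, 0.04+0.00j, -0.00+0.00j], [(0.02+0j), 0.00-0.00j, 0j, -0.02-0.00j, -0j], [(-0.35-0j), (-0.01+0j), -0.06-0.00j, (0.32+0j), -0.03+0.00j], [0.00+0.00j, -0j, 0.00+0.00j, (-0-0j), 0.00-0.00j]]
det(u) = -3.75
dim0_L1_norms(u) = [2.75, 2.56, 5.7, 0.57, 7.44]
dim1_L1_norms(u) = [3.06, 4.09, 4.77, 2.84, 4.26]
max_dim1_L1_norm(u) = 4.77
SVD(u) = [[-0.25, -0.3, 0.40, -0.38, -0.74], [0.45, 0.49, 0.64, 0.33, -0.17], [0.55, 0.23, -0.14, -0.79, 0.05], [-0.09, -0.36, 0.63, -0.24, 0.63], [0.65, -0.70, -0.09, 0.26, -0.12]] @ diag([4.520906926541436, 2.6685841820452683, 1.5298810181874887, 0.7916384379668767, 0.2569662985887627]) @ [[0.14, -0.05, -0.41, -0.01, -0.90], [0.33, 0.12, -0.83, -0.05, 0.42], [-0.56, -0.75, -0.29, 0.17, 0.09], [-0.75, 0.58, -0.22, -0.23, -0.04], [-0.06, 0.28, -0.05, 0.96, -0.01]]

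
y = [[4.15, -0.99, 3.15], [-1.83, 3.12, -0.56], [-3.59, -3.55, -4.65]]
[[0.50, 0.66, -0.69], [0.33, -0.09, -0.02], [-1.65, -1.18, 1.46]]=y @ [[-0.28,-0.24,0.27],[0.04,-0.08,0.05],[0.54,0.5,-0.56]]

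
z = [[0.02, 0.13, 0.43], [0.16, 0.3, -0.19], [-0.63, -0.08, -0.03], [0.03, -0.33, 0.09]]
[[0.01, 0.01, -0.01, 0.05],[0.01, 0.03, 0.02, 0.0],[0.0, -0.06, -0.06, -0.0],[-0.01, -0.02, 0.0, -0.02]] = z@[[-0.01, 0.08, 0.09, -0.01], [0.04, 0.06, -0.01, 0.07], [0.01, 0.01, -0.02, 0.09]]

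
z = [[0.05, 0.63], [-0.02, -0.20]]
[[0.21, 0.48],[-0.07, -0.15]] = z @ [[0.11,-0.57], [0.32,0.81]]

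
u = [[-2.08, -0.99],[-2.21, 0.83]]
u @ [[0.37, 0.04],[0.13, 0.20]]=[[-0.9, -0.28], [-0.71, 0.08]]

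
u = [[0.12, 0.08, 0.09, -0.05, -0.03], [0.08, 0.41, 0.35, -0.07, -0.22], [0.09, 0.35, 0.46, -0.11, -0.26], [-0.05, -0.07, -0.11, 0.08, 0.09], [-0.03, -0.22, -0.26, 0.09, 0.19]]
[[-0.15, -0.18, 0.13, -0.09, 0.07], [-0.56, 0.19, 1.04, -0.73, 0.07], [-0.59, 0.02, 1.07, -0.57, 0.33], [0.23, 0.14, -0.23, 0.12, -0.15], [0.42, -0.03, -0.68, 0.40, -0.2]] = u @ [[0.15, -0.92, -1.29, 0.02, 0.73], [-0.9, 0.87, 1.82, -1.82, -1.60], [-0.02, -0.46, 1.14, 0.73, 0.86], [1.79, 2.55, -0.87, -0.48, 0.44], [0.31, -1.13, 0.29, 1.25, -1.82]]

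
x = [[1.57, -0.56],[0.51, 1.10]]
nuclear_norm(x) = 2.88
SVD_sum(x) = [[1.61, -0.4], [0.22, -0.06]] + [[-0.04, -0.16], [0.29, 1.16]]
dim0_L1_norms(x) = [2.08, 1.66]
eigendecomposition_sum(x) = [[0.78-0.09j, -0.28+0.78j], [0.25-0.71j, 0.55+0.57j]] + [[(0.78+0.09j), (-0.28-0.78j)], [0.26+0.71j, 0.55-0.57j]]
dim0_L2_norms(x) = [1.65, 1.23]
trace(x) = 2.67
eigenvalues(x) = [(1.34+0.48j), (1.34-0.48j)]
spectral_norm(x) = 1.67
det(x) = 2.01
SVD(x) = [[-0.99, -0.14], [-0.14, 0.99]] @ diag([1.674536739845131, 1.2018846479212724]) @ [[-0.97, 0.24], [0.24, 0.97]]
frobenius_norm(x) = 2.06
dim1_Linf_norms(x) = [1.57, 1.1]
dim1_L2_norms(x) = [1.67, 1.21]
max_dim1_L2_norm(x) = 1.67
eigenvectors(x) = [[(0.72+0j), 0.72-0.00j], [0.30-0.62j, (0.3+0.62j)]]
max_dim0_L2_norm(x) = 1.65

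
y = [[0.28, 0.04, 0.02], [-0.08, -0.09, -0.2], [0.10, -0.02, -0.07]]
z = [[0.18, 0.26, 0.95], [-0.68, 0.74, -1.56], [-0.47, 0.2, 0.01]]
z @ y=[[0.12, -0.04, -0.11], [-0.41, -0.06, -0.05], [-0.15, -0.04, -0.05]]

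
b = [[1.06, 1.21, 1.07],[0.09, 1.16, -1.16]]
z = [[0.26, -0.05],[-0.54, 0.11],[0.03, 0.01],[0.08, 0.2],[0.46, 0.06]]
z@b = [[0.27, 0.26, 0.34], [-0.56, -0.53, -0.71], [0.03, 0.05, 0.02], [0.1, 0.33, -0.15], [0.49, 0.63, 0.42]]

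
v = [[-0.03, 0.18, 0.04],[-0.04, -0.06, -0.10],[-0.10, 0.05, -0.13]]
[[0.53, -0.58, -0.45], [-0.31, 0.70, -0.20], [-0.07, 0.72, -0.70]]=v @ [[-0.09,  -4.83,  0.81], [2.58,  -3.33,  -3.16], [1.6,  -3.07,  3.53]]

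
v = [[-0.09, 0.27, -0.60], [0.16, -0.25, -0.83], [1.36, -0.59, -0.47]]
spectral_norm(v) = 1.65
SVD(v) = [[0.07, -0.68, 0.73], [0.37, -0.66, -0.65], [0.93, 0.32, 0.21]] @ diag([1.65030994470798, 0.9187241987434879, 0.26272215940243804]) @ [[0.79, -0.38, -0.48], [0.42, -0.22, 0.88], [0.44, 0.9, 0.02]]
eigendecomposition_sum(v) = [[(0.2-0j),(-0.18+0j),(-0.09-0j)], [(0.83-0j),(-0.76+0j),-0.36-0.00j], [(0.62-0j),(-0.56+0j),-0.27-0.00j]] + [[(-0.14+0.43j),(0.23-0.08j),(-0.26-0.03j)], [(-0.34+0.35j),0.25+0.03j,(-0.23-0.15j)], [0.37+0.25j,(-0.01-0.24j),-0.10+0.24j]] + [[(-0.14-0.43j), 0.23+0.08j, (-0.26+0.03j)], [(-0.34-0.35j), (0.25-0.03j), (-0.23+0.15j)], [0.37-0.25j, (-0.01+0.24j), -0.10-0.24j]]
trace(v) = -0.81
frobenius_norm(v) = 1.91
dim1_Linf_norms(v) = [0.6, 0.83, 1.36]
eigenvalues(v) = [(-0.83+0j), (0.01+0.69j), (0.01-0.69j)]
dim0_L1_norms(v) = [1.61, 1.11, 1.9]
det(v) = -0.40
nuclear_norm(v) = 2.83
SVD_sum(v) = [[0.09, -0.04, -0.05], [0.49, -0.23, -0.29], [1.21, -0.57, -0.73]] + [[-0.26,0.14,-0.55], [-0.26,0.14,-0.53], [0.12,-0.07,0.26]] + [[0.08, 0.17, 0.0],[-0.07, -0.15, -0.0],[0.02, 0.05, 0.00]]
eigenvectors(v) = [[-0.19+0.00j, 0.51-0.24j, 0.51+0.24j], [-0.79+0.00j, (0.61+0j), 0.61-0.00j], [(-0.59+0j), -0.09-0.55j, -0.09+0.55j]]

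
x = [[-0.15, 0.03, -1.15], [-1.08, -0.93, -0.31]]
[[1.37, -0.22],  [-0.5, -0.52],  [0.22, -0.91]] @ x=[[0.03, 0.25, -1.51], [0.64, 0.47, 0.74], [0.95, 0.85, 0.03]]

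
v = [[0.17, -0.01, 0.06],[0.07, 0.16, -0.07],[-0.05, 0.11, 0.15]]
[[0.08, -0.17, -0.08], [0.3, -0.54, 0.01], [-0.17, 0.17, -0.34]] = v@[[1.00,  -1.76,  0.1], [0.82,  -1.76,  -0.75], [-1.41,  1.87,  -1.69]]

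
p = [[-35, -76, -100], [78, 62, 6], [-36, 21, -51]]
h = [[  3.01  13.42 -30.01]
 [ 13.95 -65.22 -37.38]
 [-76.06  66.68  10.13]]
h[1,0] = 13.95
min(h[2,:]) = -76.06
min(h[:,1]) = -65.22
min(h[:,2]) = -37.38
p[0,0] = -35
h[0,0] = 3.01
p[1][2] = 6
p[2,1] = 21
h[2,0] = -76.06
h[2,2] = 10.13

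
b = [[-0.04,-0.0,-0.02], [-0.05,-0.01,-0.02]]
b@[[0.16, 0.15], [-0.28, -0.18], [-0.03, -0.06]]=[[-0.01, -0.00], [-0.00, -0.00]]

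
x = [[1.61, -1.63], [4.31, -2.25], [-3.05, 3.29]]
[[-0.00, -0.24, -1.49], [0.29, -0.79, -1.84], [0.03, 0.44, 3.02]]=x@ [[0.14, -0.22, 0.10], [0.14, -0.07, 1.01]]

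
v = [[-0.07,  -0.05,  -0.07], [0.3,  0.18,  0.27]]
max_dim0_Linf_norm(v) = 0.3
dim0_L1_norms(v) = [0.37, 0.23, 0.34]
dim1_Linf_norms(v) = [0.07, 0.3]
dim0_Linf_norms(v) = [0.3, 0.18, 0.27]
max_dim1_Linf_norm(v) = 0.3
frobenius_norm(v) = 0.46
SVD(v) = [[-0.24, 0.97],  [0.97, 0.24]] @ diag([0.4555733709787149, 0.00727348988383035]) @ [[0.68, 0.41, 0.61], [0.68, -0.66, -0.32]]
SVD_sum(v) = [[-0.07, -0.05, -0.07],  [0.3, 0.18, 0.27]] + [[0.00, -0.0, -0.0], [0.0, -0.00, -0.0]]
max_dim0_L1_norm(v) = 0.37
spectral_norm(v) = 0.46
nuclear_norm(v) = 0.46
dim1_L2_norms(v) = [0.11, 0.44]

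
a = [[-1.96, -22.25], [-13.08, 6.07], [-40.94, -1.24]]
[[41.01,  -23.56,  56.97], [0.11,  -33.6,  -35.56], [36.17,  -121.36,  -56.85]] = a@[[-0.83, 2.94, 1.47], [-1.77, 0.8, -2.69]]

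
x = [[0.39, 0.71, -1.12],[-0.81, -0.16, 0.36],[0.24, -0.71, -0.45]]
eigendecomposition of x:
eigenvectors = [[(-0.73+0j), (-0.73-0j), 0.55+0.00j],[0.29-0.47j, 0.29+0.47j, (0.38+0j)],[(0.07+0.4j), (0.07-0.4j), (0.74+0j)]]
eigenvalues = [(0.21+1.07j), (0.21-1.07j), (-0.63+0j)]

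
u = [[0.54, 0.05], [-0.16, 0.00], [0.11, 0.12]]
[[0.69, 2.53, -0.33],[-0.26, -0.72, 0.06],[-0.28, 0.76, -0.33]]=u @ [[1.63, 4.47, -0.39],  [-3.79, 2.26, -2.37]]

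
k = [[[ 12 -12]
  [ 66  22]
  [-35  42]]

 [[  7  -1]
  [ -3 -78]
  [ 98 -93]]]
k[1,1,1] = -78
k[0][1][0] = 66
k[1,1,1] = -78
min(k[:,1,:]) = -78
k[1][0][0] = 7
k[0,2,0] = -35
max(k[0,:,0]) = 66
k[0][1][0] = 66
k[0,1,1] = 22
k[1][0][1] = -1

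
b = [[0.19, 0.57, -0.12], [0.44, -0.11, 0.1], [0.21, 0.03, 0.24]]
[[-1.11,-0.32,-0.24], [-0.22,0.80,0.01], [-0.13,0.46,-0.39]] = b @ [[-0.98,  1.42,  0.20],  [-1.51,  -0.87,  -0.84],  [0.5,  0.78,  -1.69]]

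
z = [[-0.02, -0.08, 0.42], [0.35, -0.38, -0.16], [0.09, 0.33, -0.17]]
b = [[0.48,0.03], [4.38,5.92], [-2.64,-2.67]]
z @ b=[[-1.47, -1.60], [-1.07, -1.81], [1.94, 2.41]]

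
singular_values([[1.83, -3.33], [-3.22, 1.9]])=[5.14, 1.41]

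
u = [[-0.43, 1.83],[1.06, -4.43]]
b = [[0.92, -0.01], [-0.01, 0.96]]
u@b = [[-0.41, 1.76], [1.02, -4.26]]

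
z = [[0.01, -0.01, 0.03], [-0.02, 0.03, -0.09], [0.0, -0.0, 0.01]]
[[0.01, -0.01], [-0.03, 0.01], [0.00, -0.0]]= z@[[-0.05,-0.24], [-0.30,-0.25], [0.25,-0.18]]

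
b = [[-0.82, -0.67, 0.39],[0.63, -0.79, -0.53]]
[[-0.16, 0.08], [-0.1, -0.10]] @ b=[[0.18, 0.04, -0.10], [0.02, 0.15, 0.01]]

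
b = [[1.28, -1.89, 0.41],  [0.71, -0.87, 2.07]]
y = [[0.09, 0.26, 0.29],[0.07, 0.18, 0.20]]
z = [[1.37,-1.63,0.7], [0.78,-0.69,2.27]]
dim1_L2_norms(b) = [2.32, 2.35]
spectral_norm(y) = 0.49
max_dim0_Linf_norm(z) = 2.27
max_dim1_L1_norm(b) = 3.65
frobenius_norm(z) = 3.36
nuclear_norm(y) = 0.49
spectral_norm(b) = 2.98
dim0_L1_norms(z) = [2.15, 2.32, 2.97]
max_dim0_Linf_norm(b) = 2.07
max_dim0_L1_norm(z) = 2.97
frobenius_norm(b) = 3.31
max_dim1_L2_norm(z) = 2.5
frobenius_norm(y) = 0.49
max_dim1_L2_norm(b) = 2.35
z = y + b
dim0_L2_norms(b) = [1.46, 2.08, 2.11]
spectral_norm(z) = 3.08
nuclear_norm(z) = 4.42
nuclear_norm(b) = 4.41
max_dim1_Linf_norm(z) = 2.27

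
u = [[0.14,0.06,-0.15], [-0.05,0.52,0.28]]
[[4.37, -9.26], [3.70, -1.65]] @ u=[[1.07,  -4.55,  -3.25], [0.60,  -0.64,  -1.02]]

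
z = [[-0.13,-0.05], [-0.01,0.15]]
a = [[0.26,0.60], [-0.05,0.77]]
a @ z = [[-0.04, 0.08], [-0.00, 0.12]]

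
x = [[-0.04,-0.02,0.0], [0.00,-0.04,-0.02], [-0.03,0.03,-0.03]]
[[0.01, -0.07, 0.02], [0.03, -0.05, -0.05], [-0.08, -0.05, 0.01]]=x@[[0.29, 1.27, -0.95],[-1.27, 0.73, 0.65],[0.97, 1.09, 1.42]]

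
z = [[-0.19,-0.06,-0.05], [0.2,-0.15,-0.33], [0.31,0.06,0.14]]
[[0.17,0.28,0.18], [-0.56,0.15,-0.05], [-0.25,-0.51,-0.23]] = z @ [[-1.23, -1.13, -0.64], [0.44, -0.11, -1.32], [0.74, -1.1, 0.36]]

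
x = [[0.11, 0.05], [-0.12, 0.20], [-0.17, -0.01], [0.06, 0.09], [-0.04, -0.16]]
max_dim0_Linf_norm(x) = 0.2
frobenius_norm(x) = 0.37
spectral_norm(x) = 0.28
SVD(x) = [[-0.06, 0.49],[-0.81, -0.24],[-0.14, -0.68],[-0.25, 0.34],[0.51, -0.34]] @ diag([0.27884963856834527, 0.24319309009571632]) @ [[0.28,-0.96], [0.96,0.28]]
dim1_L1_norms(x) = [0.16, 0.32, 0.18, 0.15, 0.2]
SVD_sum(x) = [[-0.00,0.02], [-0.06,0.22], [-0.01,0.04], [-0.02,0.07], [0.04,-0.14]] + [[0.11, 0.03], [-0.06, -0.02], [-0.16, -0.05], [0.08, 0.02], [-0.08, -0.02]]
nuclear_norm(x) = 0.52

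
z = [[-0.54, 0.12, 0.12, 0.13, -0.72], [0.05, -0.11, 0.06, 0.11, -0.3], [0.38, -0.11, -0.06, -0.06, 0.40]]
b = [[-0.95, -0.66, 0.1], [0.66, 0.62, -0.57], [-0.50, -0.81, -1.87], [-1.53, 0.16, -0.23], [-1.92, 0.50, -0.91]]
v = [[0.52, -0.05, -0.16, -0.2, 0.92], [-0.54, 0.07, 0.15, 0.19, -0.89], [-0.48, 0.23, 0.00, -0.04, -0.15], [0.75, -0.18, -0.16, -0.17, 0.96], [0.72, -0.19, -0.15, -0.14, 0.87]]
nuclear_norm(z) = 1.39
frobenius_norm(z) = 1.14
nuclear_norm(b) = 6.12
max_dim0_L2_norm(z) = 0.88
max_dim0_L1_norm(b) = 5.56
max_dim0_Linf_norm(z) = 0.72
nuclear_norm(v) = 2.77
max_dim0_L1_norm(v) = 3.79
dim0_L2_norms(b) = [2.76, 1.32, 2.17]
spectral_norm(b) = 3.02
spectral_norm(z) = 1.10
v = b @ z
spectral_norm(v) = 2.32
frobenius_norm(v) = 2.36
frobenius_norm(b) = 3.75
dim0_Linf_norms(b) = [1.92, 0.81, 1.87]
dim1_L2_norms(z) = [0.93, 0.35, 0.57]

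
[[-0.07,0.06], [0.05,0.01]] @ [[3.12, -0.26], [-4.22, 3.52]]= [[-0.47, 0.23], [0.11, 0.02]]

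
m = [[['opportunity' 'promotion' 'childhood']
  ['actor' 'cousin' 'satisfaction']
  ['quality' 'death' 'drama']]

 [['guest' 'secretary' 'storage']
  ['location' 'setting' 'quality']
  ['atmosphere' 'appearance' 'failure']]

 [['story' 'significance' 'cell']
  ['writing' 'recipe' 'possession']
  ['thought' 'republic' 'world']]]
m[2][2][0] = 'thought'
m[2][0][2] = 'cell'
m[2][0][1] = 'significance'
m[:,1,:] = [['actor', 'cousin', 'satisfaction'], ['location', 'setting', 'quality'], ['writing', 'recipe', 'possession']]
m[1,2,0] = 'atmosphere'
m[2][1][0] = 'writing'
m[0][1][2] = 'satisfaction'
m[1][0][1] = 'secretary'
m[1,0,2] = 'storage'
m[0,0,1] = 'promotion'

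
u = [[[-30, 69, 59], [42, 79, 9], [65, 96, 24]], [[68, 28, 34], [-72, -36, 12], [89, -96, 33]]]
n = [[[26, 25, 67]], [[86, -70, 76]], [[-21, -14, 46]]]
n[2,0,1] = -14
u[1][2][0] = 89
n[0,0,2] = 67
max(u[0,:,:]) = 96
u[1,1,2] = 12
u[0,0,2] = 59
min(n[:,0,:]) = -70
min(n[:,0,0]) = -21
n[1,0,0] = 86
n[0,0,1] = 25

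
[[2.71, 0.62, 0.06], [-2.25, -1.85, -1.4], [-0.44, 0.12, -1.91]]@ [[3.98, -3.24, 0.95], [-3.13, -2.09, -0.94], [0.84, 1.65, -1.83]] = [[8.9, -9.98, 1.88],[-4.34, 8.85, 2.16],[-3.73, -1.98, 2.96]]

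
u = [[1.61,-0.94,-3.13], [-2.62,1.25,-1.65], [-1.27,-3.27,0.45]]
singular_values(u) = [3.69, 3.63, 3.18]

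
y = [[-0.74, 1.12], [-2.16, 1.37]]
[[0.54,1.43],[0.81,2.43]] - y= [[1.28, 0.31], [2.97, 1.06]]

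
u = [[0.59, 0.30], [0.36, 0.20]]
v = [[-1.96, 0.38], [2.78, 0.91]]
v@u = [[-1.02, -0.51], [1.97, 1.02]]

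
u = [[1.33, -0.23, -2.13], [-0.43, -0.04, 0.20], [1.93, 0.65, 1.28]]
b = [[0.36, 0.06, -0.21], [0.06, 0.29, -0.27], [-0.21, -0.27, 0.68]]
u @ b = [[0.91, 0.59, -1.67], [-0.2, -0.09, 0.24], [0.46, -0.04, 0.29]]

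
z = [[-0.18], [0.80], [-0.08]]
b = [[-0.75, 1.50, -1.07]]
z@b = [[0.14, -0.27, 0.19], [-0.60, 1.20, -0.86], [0.06, -0.12, 0.09]]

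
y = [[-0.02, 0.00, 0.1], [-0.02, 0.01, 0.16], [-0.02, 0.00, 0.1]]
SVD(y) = [[-0.47, 0.53, -0.71], [-0.75, -0.67, 0.0], [-0.47, 0.53, 0.71]] @ diag([0.21631921669763812, 0.010295459548769368, 5.604606699870236e-18]) @ [[0.16,-0.03,-0.99], [-0.76,-0.65,-0.1], [-0.64,0.76,-0.13]]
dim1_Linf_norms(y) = [0.1, 0.16, 0.1]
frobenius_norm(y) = 0.22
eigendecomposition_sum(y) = [[0.0, 0.0, 0.00], [0.02, 0.01, -0.04], [0.00, 0.00, 0.0]] + [[0.00, 0.0, -0.0], [-0.0, 0.0, 0.0], [0.00, 0.0, -0.00]] + [[-0.02, 0.00, 0.10], [-0.04, 0.0, 0.20], [-0.02, 0.00, 0.1]]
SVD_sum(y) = [[-0.02, 0.00, 0.1], [-0.03, 0.01, 0.16], [-0.02, 0.0, 0.10]] + [[-0.00, -0.00, -0.0], [0.01, 0.0, 0.0], [-0.00, -0.00, -0.00]] + [[0.00, -0.0, 0.0],[-0.0, 0.0, -0.0],[-0.0, 0.00, -0.00]]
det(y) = 0.00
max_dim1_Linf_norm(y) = 0.16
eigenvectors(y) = [[0.0, -0.64, -0.41], [1.00, 0.76, -0.82], [0.00, -0.13, -0.41]]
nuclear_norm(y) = 0.23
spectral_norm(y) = 0.22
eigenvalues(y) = [0.01, 0.0, 0.08]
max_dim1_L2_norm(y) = 0.16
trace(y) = 0.09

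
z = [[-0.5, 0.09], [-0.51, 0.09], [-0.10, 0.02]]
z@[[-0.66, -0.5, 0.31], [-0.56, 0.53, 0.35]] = [[0.28, 0.3, -0.12],[0.29, 0.30, -0.13],[0.05, 0.06, -0.02]]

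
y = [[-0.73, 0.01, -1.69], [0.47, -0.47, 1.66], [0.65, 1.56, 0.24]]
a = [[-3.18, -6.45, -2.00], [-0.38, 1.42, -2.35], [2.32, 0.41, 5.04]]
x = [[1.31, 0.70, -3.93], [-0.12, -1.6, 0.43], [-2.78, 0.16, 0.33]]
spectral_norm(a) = 8.19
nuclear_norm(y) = 4.33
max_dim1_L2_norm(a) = 7.46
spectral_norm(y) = 2.56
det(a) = 3.89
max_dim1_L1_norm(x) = 5.94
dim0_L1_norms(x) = [4.21, 2.46, 4.69]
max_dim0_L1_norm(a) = 9.39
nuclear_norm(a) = 13.50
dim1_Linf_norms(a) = [6.45, 2.35, 5.04]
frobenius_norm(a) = 9.71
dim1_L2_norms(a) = [7.46, 2.77, 5.56]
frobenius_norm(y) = 3.08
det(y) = 0.23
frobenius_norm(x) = 5.32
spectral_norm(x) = 4.48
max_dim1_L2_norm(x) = 4.2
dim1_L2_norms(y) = [1.84, 1.79, 1.71]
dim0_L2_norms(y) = [1.08, 1.63, 2.38]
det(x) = 15.97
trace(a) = 3.28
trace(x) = 0.04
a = x @ y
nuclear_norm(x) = 8.39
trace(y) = -0.96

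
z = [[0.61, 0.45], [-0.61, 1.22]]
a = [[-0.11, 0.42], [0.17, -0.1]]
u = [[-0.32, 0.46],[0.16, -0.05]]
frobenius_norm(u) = 0.58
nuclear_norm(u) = 0.68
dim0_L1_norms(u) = [0.48, 0.51]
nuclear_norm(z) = 2.11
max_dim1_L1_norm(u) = 0.78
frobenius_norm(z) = 1.56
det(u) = -0.06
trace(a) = -0.21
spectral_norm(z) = 1.37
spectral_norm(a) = 0.46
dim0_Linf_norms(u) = [0.32, 0.46]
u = a @ z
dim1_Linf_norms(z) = [0.61, 1.22]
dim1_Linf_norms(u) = [0.46, 0.16]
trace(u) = -0.37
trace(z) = 1.83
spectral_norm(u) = 0.58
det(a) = -0.06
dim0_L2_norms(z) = [0.86, 1.3]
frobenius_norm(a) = 0.48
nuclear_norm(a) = 0.59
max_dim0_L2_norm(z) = 1.3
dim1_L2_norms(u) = [0.56, 0.17]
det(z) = 1.02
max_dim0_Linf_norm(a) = 0.42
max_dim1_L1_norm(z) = 1.83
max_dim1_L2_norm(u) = 0.56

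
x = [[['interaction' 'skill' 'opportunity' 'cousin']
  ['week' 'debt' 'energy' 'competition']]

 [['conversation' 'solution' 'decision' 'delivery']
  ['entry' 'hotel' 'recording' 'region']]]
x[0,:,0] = ['interaction', 'week']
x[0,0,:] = ['interaction', 'skill', 'opportunity', 'cousin']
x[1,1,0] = 'entry'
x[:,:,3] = [['cousin', 'competition'], ['delivery', 'region']]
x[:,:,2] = [['opportunity', 'energy'], ['decision', 'recording']]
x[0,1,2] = 'energy'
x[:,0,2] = ['opportunity', 'decision']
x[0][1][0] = 'week'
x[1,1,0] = 'entry'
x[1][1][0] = 'entry'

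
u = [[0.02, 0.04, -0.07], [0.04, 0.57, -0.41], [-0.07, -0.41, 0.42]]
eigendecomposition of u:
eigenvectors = [[-0.08, -0.93, -0.35], [-0.76, -0.16, 0.62], [0.64, -0.32, 0.7]]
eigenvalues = [0.92, 0.0, 0.09]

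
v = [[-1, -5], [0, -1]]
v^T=[[-1, 0], [-5, -1]]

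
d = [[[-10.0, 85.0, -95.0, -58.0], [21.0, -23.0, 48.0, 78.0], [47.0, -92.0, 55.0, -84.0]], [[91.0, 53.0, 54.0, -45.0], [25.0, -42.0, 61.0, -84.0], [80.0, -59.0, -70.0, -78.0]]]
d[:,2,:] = [[47.0, -92.0, 55.0, -84.0], [80.0, -59.0, -70.0, -78.0]]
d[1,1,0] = 25.0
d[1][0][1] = 53.0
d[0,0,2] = -95.0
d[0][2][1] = -92.0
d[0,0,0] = -10.0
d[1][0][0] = 91.0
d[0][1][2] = 48.0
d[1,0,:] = [91.0, 53.0, 54.0, -45.0]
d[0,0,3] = -58.0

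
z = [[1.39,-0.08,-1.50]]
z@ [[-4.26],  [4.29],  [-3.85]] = [[-0.49]]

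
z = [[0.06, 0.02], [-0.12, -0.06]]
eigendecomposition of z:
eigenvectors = [[0.62, -0.21], [-0.79, 0.98]]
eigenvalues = [0.03, -0.03]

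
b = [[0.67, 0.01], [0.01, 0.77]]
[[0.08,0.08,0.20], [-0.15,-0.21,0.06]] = b@ [[0.12, 0.13, 0.29], [-0.2, -0.28, 0.08]]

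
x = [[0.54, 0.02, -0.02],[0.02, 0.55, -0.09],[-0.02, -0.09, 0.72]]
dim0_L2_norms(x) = [0.54, 0.56, 0.73]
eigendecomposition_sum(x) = [[0.01, 0.04, -0.08], [0.04, 0.12, -0.28], [-0.08, -0.28, 0.63]] + [[0.47,0.13,0.12], [0.13,0.04,0.03], [0.12,0.03,0.03]] + [[0.06, -0.15, -0.06], [-0.15, 0.39, 0.15], [-0.06, 0.15, 0.06]]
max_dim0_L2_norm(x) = 0.73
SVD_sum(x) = [[0.01, 0.04, -0.08],[0.04, 0.12, -0.28],[-0.08, -0.28, 0.63]] + [[0.47, 0.13, 0.12], [0.13, 0.04, 0.03], [0.12, 0.03, 0.03]] + [[0.06, -0.15, -0.06], [-0.15, 0.39, 0.15], [-0.06, 0.15, 0.06]]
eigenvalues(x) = [0.76, 0.54, 0.51]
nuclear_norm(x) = 1.81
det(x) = 0.21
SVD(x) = [[-0.12, 0.94, -0.33], [-0.4, 0.26, 0.88], [0.91, 0.24, 0.34]] @ diag([0.7619132575384356, 0.5405551567993186, 0.5075315856622458]) @ [[-0.12, -0.40, 0.91], [0.94, 0.26, 0.24], [-0.33, 0.88, 0.34]]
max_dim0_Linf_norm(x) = 0.72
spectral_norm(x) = 0.76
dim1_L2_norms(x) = [0.54, 0.56, 0.73]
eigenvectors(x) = [[-0.12,-0.94,-0.33], [-0.4,-0.26,0.88], [0.91,-0.24,0.34]]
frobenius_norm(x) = 1.06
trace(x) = 1.81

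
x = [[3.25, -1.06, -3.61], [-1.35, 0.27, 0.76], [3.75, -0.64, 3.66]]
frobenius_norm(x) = 7.42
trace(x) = 7.18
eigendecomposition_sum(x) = [[1.63+1.80j,-0.52-0.32j,-1.80+1.69j], [(-0.66-0.39j),(0.19+0.05j),0.38-0.68j], [(1.87-1.76j),-0.32+0.55j,1.83+1.88j]] + [[(1.63-1.8j), (-0.52+0.32j), -1.80-1.69j], [-0.66+0.39j, 0.19-0.05j, (0.38+0.68j)], [(1.87+1.76j), -0.32-0.55j, 1.83-1.88j]] + [[-0.01-0.00j, -0.02-0.00j, -0.00-0.00j],[(-0.03-0j), (-0.1-0j), -0.01-0.00j],[0j, 0.01+0.00j, 0.00+0.00j]]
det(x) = -2.93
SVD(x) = [[-0.26, 0.92, -0.29], [0.16, -0.25, -0.95], [-0.95, -0.29, -0.09]] @ diag([5.310246231813941, 5.18158724653479, 0.1064826936824501]) @ [[-0.87, 0.17, -0.46], [0.43, -0.17, -0.89], [0.23, 0.97, -0.07]]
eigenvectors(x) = [[-0.01+0.67j, (-0.01-0.67j), 0.23+0.00j], [-0.06-0.20j, -0.06+0.20j, 0.97+0.00j], [(0.71+0j), 0.71-0.00j, -0.07+0.00j]]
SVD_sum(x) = [[1.18, -0.24, 0.62],[-0.76, 0.15, -0.40],[4.41, -0.88, 2.32]] + [[2.07, -0.79, -4.24], [-0.56, 0.22, 1.15], [-0.65, 0.25, 1.34]] + [[-0.01,-0.03,0.00], [-0.02,-0.10,0.01], [-0.0,-0.01,0.00]]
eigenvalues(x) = [(3.64+3.72j), (3.64-3.72j), (-0.11+0j)]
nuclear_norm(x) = 10.60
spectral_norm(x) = 5.31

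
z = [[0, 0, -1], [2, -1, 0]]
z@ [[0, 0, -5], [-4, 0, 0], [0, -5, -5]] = [[0, 5, 5], [4, 0, -10]]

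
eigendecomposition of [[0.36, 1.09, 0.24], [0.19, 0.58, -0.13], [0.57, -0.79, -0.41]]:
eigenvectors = [[0.34, -0.69, -0.89], [-0.14, 0.17, -0.44], [-0.93, -0.70, -0.12]]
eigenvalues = [-0.74, 0.34, 0.93]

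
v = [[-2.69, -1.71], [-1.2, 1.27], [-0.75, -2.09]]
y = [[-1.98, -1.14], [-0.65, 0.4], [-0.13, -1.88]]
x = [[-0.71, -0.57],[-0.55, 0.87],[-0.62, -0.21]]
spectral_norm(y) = 2.63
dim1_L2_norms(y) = [2.28, 0.76, 1.88]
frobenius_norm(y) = 3.06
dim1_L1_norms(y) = [3.12, 1.05, 2.01]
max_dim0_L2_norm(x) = 1.09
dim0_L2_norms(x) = [1.09, 1.06]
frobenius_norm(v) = 4.26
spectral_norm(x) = 1.11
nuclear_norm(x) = 2.15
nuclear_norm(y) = 4.19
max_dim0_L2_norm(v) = 3.04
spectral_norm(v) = 3.70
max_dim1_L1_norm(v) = 4.4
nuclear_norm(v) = 5.81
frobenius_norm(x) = 1.52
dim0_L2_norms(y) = [2.09, 2.23]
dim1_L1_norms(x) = [1.28, 1.42, 0.83]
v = x + y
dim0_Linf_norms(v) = [2.69, 2.09]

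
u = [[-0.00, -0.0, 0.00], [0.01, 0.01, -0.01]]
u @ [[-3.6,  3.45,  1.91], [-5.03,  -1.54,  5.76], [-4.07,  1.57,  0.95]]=[[0.0, 0.0, 0.0], [-0.05, 0.0, 0.07]]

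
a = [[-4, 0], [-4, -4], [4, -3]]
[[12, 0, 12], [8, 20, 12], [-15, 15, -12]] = a @ [[-3, 0, -3], [1, -5, 0]]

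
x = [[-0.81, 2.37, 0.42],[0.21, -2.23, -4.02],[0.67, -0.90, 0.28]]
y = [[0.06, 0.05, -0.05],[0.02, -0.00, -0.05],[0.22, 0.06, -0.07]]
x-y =[[-0.87,2.32,0.47], [0.19,-2.23,-3.97], [0.45,-0.96,0.35]]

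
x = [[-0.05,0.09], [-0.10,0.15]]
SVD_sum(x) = [[-0.06, 0.09],  [-0.1, 0.15]] + [[0.01, 0.0], [-0.00, -0.00]]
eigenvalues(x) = [0.02, 0.08]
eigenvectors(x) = [[-0.80, -0.56], [-0.6, -0.83]]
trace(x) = 0.10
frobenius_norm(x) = 0.21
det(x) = 0.00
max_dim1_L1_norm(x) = 0.25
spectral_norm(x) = 0.21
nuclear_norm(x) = 0.21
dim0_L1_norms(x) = [0.15, 0.24]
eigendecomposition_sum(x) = [[0.04,-0.03], [0.03,-0.02]] + [[-0.09, 0.12], [-0.13, 0.17]]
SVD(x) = [[-0.5, -0.87],[-0.87, 0.50]] @ diag([0.2074794747404234, 0.007229630795415511]) @ [[0.54, -0.84], [-0.84, -0.54]]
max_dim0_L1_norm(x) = 0.24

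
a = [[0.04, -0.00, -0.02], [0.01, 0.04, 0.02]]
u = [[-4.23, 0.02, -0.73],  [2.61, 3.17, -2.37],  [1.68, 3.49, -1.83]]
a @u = [[-0.2, -0.07, 0.01], [0.1, 0.20, -0.14]]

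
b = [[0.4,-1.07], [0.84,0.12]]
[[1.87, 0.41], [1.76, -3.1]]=b @ [[2.23, -3.45], [-0.91, -1.67]]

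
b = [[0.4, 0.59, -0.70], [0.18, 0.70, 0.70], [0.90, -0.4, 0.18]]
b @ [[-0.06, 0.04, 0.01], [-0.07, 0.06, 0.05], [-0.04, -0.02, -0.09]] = [[-0.04, 0.07, 0.10],[-0.09, 0.04, -0.03],[-0.03, 0.01, -0.03]]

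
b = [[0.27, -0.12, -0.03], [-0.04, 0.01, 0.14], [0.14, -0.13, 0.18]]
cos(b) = [[0.96,  0.01,  0.02], [-0.00,  1.01,  -0.01], [-0.03,  0.02,  0.99]]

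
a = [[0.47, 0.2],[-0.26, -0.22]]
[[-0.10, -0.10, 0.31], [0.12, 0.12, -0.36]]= a @ [[0.02, 0.02, -0.07], [-0.56, -0.55, 1.7]]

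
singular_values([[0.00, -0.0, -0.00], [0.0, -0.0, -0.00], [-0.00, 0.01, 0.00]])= [0.01, 0.0, 0.0]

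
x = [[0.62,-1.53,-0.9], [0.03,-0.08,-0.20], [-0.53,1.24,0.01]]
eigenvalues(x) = [0.82, -0.29, 0.02]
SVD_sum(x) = [[0.67, -1.62, -0.63],[0.05, -0.13, -0.05],[-0.46, 1.11, 0.43]] + [[-0.05, 0.09, -0.27],[-0.03, 0.05, -0.15],[-0.07, 0.13, -0.42]] + [[-0.0, -0.00, 0.0], [0.00, 0.00, -0.00], [-0.0, -0.00, 0.0]]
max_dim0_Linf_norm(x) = 1.53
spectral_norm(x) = 2.26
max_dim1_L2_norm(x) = 1.88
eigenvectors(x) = [[-0.91, -0.87, 0.92], [-0.12, -0.27, 0.39], [0.41, -0.41, -0.05]]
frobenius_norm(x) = 2.32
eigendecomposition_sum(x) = [[0.9, -2.17, -0.46], [0.12, -0.29, -0.06], [-0.41, 0.98, 0.21]] + [[-0.26, 0.57, -0.42],[-0.08, 0.18, -0.13],[-0.13, 0.27, -0.2]] + [[-0.02,0.07,-0.01], [-0.01,0.03,-0.01], [0.00,-0.0,0.0]]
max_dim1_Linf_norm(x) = 1.53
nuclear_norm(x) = 2.82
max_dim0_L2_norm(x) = 1.97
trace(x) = 0.55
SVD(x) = [[-0.82,-0.53,0.21], [-0.07,-0.29,-0.96], [0.56,-0.80,0.2]] @ diag([2.2566848836274467, 0.5554856052734027, 0.003013028612149059]) @ [[-0.36, 0.87, 0.34], [0.16, -0.3, 0.94], [-0.92, -0.39, 0.03]]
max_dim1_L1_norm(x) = 3.05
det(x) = -0.00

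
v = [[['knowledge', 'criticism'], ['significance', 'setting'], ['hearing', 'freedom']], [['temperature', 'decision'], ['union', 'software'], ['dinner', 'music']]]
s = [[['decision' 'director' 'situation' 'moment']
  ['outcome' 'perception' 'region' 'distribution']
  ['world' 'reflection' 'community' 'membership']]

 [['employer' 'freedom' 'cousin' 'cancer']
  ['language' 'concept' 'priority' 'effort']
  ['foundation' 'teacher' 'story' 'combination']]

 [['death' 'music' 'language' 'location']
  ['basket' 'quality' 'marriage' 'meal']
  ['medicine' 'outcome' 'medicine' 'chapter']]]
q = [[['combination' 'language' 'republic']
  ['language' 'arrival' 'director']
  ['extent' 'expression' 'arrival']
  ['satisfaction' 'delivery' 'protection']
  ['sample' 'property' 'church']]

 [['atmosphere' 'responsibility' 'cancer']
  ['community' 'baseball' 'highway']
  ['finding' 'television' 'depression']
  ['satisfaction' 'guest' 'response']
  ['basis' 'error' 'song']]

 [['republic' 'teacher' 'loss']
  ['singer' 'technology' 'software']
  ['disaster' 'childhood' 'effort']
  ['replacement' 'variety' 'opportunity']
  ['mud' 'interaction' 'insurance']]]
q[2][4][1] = 'interaction'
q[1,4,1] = 'error'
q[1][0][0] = 'atmosphere'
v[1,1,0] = 'union'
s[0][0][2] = 'situation'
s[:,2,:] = [['world', 'reflection', 'community', 'membership'], ['foundation', 'teacher', 'story', 'combination'], ['medicine', 'outcome', 'medicine', 'chapter']]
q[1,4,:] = ['basis', 'error', 'song']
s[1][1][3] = 'effort'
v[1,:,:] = [['temperature', 'decision'], ['union', 'software'], ['dinner', 'music']]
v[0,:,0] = ['knowledge', 'significance', 'hearing']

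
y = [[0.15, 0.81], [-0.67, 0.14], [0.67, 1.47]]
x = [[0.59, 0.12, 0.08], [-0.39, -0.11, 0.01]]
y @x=[[-0.23, -0.07, 0.02], [-0.45, -0.10, -0.05], [-0.18, -0.08, 0.07]]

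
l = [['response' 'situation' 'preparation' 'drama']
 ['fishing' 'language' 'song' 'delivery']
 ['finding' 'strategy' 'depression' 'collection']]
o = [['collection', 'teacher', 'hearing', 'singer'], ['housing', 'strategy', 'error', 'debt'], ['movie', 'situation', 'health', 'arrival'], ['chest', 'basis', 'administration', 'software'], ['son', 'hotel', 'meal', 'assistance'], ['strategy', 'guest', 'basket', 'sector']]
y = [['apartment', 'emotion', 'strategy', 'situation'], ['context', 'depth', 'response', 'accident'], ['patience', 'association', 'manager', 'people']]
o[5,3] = 'sector'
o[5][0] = 'strategy'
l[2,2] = 'depression'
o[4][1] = 'hotel'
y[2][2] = 'manager'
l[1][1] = 'language'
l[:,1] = ['situation', 'language', 'strategy']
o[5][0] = 'strategy'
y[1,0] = 'context'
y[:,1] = ['emotion', 'depth', 'association']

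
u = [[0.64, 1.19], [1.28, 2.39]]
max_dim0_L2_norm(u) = 2.67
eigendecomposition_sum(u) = [[0.0, -0.0], [-0.00, 0.00]] + [[0.64, 1.19],[1.28, 2.39]]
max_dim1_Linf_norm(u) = 2.39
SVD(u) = [[-0.45, -0.90],  [-0.9, 0.45]] @ diag([3.029223586379266, 0.0021127525973247217]) @ [[-0.47, -0.88], [-0.88, 0.47]]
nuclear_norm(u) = 3.03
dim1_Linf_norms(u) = [1.19, 2.39]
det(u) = 0.01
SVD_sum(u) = [[0.64,1.19], [1.28,2.39]] + [[0.0, -0.0], [-0.00, 0.0]]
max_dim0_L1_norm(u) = 3.58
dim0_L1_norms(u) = [1.92, 3.58]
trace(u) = 3.03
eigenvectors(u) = [[-0.88, -0.45], [0.47, -0.90]]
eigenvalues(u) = [0.0, 3.03]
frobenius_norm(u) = 3.03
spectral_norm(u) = 3.03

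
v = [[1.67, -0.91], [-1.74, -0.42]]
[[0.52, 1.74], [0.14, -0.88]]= v@[[0.04, 0.67],[-0.5, -0.68]]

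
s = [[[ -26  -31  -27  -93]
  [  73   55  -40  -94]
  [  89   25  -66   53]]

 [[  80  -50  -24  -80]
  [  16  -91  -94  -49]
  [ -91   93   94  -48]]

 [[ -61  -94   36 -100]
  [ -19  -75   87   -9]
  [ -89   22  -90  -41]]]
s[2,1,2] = 87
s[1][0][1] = -50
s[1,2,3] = -48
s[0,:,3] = [-93, -94, 53]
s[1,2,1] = 93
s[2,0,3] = -100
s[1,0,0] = 80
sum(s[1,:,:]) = -244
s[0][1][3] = -94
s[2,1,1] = -75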